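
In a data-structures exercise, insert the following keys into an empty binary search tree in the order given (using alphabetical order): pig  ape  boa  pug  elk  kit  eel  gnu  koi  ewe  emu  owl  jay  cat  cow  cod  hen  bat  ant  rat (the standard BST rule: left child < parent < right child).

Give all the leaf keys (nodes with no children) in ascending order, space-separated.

ant bat cod emu hen owl rat

pig: root
ape: left child of pig (depth 1)
boa: right child of ape (depth 2)
pug: right child of pig (depth 1)
elk: right child of boa (depth 3)
kit: right child of elk (depth 4)
eel: left child of elk (depth 4)
gnu: left child of kit (depth 5)
koi: right child of kit (depth 5)
ewe: left child of gnu (depth 6)
emu: left child of ewe (depth 7)
owl: right child of koi (depth 6)
jay: right child of gnu (depth 6)
cat: left child of eel (depth 5)
cow: right child of cat (depth 6)
cod: left child of cow (depth 7)
hen: left child of jay (depth 7)
bat: left child of boa (depth 3)
ant: left child of ape (depth 2)
rat: right child of pug (depth 2)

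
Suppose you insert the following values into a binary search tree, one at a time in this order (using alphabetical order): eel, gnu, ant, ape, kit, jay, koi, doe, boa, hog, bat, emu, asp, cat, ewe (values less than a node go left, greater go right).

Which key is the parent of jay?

Insert eel: tree is empty, so eel becomes the root.
Insert gnu: gnu > eel → go right. Place as right child of eel.
Insert ant: ant < eel → go left. Place as left child of eel.
Insert ape: ape < eel → go left; ape > ant → go right. Place as right child of ant.
Insert kit: kit > eel → go right; kit > gnu → go right. Place as right child of gnu.
Insert jay: jay > eel → go right; jay > gnu → go right; jay < kit → go left. Place as left child of kit.
Insert koi: koi > eel → go right; koi > gnu → go right; koi > kit → go right. Place as right child of kit.
Insert doe: doe < eel → go left; doe > ant → go right; doe > ape → go right. Place as right child of ape.
Insert boa: boa < eel → go left; boa > ant → go right; boa > ape → go right; boa < doe → go left. Place as left child of doe.
Insert hog: hog > eel → go right; hog > gnu → go right; hog < kit → go left; hog < jay → go left. Place as left child of jay.
Insert bat: bat < eel → go left; bat > ant → go right; bat > ape → go right; bat < doe → go left; bat < boa → go left. Place as left child of boa.
Insert emu: emu > eel → go right; emu < gnu → go left. Place as left child of gnu.
Insert asp: asp < eel → go left; asp > ant → go right; asp > ape → go right; asp < doe → go left; asp < boa → go left; asp < bat → go left. Place as left child of bat.
Insert cat: cat < eel → go left; cat > ant → go right; cat > ape → go right; cat < doe → go left; cat > boa → go right. Place as right child of boa.
Insert ewe: ewe > eel → go right; ewe < gnu → go left; ewe > emu → go right. Place as right child of emu.

kit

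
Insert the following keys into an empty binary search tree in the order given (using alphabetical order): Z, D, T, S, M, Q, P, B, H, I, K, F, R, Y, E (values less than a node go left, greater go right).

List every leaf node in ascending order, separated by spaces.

Z: root
D: left child of Z (depth 1)
T: right child of D (depth 2)
S: left child of T (depth 3)
M: left child of S (depth 4)
Q: right child of M (depth 5)
P: left child of Q (depth 6)
B: left child of D (depth 2)
H: left child of M (depth 5)
I: right child of H (depth 6)
K: right child of I (depth 7)
F: left child of H (depth 6)
R: right child of Q (depth 6)
Y: right child of T (depth 3)
E: left child of F (depth 7)

B E K P R Y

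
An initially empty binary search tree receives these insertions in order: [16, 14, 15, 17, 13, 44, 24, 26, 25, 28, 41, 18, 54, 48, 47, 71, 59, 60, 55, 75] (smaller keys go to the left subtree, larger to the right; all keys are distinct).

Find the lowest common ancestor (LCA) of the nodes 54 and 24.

Insert 16: tree is empty, so 16 becomes the root.
Insert 14: 14 < 16 → go left. Place as left child of 16.
Insert 15: 15 < 16 → go left; 15 > 14 → go right. Place as right child of 14.
Insert 17: 17 > 16 → go right. Place as right child of 16.
Insert 13: 13 < 16 → go left; 13 < 14 → go left. Place as left child of 14.
Insert 44: 44 > 16 → go right; 44 > 17 → go right. Place as right child of 17.
Insert 24: 24 > 16 → go right; 24 > 17 → go right; 24 < 44 → go left. Place as left child of 44.
Insert 26: 26 > 16 → go right; 26 > 17 → go right; 26 < 44 → go left; 26 > 24 → go right. Place as right child of 24.
Insert 25: 25 > 16 → go right; 25 > 17 → go right; 25 < 44 → go left; 25 > 24 → go right; 25 < 26 → go left. Place as left child of 26.
Insert 28: 28 > 16 → go right; 28 > 17 → go right; 28 < 44 → go left; 28 > 24 → go right; 28 > 26 → go right. Place as right child of 26.
Insert 41: 41 > 16 → go right; 41 > 17 → go right; 41 < 44 → go left; 41 > 24 → go right; 41 > 26 → go right; 41 > 28 → go right. Place as right child of 28.
Insert 18: 18 > 16 → go right; 18 > 17 → go right; 18 < 44 → go left; 18 < 24 → go left. Place as left child of 24.
Insert 54: 54 > 16 → go right; 54 > 17 → go right; 54 > 44 → go right. Place as right child of 44.
Insert 48: 48 > 16 → go right; 48 > 17 → go right; 48 > 44 → go right; 48 < 54 → go left. Place as left child of 54.
Insert 47: 47 > 16 → go right; 47 > 17 → go right; 47 > 44 → go right; 47 < 54 → go left; 47 < 48 → go left. Place as left child of 48.
Insert 71: 71 > 16 → go right; 71 > 17 → go right; 71 > 44 → go right; 71 > 54 → go right. Place as right child of 54.
Insert 59: 59 > 16 → go right; 59 > 17 → go right; 59 > 44 → go right; 59 > 54 → go right; 59 < 71 → go left. Place as left child of 71.
Insert 60: 60 > 16 → go right; 60 > 17 → go right; 60 > 44 → go right; 60 > 54 → go right; 60 < 71 → go left; 60 > 59 → go right. Place as right child of 59.
Insert 55: 55 > 16 → go right; 55 > 17 → go right; 55 > 44 → go right; 55 > 54 → go right; 55 < 71 → go left; 55 < 59 → go left. Place as left child of 59.
Insert 75: 75 > 16 → go right; 75 > 17 → go right; 75 > 44 → go right; 75 > 54 → go right; 75 > 71 → go right. Place as right child of 71.

Path to 54: 16 → 17 → 44 → 54
Path to 24: 16 → 17 → 44 → 24
The paths share a prefix ending at 44, then split left and right.

44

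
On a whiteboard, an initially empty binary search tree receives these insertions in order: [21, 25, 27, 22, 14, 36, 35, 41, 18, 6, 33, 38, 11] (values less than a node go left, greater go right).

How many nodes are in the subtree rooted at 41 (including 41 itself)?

21: root
25: right child of 21 (depth 1)
27: right child of 25 (depth 2)
22: left child of 25 (depth 2)
14: left child of 21 (depth 1)
36: right child of 27 (depth 3)
35: left child of 36 (depth 4)
41: right child of 36 (depth 4)
18: right child of 14 (depth 2)
6: left child of 14 (depth 2)
33: left child of 35 (depth 5)
38: left child of 41 (depth 5)
11: right child of 6 (depth 3)

Subtree rooted at 41 contains: 41, 38 — 2 nodes.

2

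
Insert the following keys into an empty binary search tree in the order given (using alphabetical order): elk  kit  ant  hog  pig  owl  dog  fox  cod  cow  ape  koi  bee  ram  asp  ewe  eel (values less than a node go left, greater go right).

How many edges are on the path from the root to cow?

elk: root
kit: right child of elk (depth 1)
ant: left child of elk (depth 1)
hog: left child of kit (depth 2)
pig: right child of kit (depth 2)
owl: left child of pig (depth 3)
dog: right child of ant (depth 2)
fox: left child of hog (depth 3)
cod: left child of dog (depth 3)
cow: right child of cod (depth 4)
ape: left child of cod (depth 4)
koi: left child of owl (depth 4)
bee: right child of ape (depth 5)
ram: right child of pig (depth 3)
asp: left child of bee (depth 6)
ewe: left child of fox (depth 4)
eel: right child of dog (depth 3)

Path to cow: elk → ant → dog → cod → cow, which is 4 edges.

4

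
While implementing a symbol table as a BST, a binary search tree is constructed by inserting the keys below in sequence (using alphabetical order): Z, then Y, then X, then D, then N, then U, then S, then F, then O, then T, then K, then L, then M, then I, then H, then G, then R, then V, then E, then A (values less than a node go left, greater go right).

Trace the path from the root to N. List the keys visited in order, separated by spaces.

Z Y X D N

Z: root
Y: left child of Z (depth 1)
X: left child of Y (depth 2)
D: left child of X (depth 3)
N: right child of D (depth 4)
U: right child of N (depth 5)
S: left child of U (depth 6)
F: left child of N (depth 5)
O: left child of S (depth 7)
T: right child of S (depth 7)
K: right child of F (depth 6)
L: right child of K (depth 7)
M: right child of L (depth 8)
I: left child of K (depth 7)
H: left child of I (depth 8)
G: left child of H (depth 9)
R: right child of O (depth 8)
V: right child of U (depth 6)
E: left child of F (depth 6)
A: left child of D (depth 4)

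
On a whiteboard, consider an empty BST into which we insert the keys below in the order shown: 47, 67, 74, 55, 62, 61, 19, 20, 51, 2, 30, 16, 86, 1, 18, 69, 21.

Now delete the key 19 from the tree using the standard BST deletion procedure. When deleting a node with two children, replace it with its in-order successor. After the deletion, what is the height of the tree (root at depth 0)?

47: root
67: right child of 47 (depth 1)
74: right child of 67 (depth 2)
55: left child of 67 (depth 2)
62: right child of 55 (depth 3)
61: left child of 62 (depth 4)
19: left child of 47 (depth 1)
20: right child of 19 (depth 2)
51: left child of 55 (depth 3)
2: left child of 19 (depth 2)
30: right child of 20 (depth 3)
16: right child of 2 (depth 3)
86: right child of 74 (depth 3)
1: left child of 2 (depth 3)
18: right child of 16 (depth 4)
69: left child of 74 (depth 3)
21: left child of 30 (depth 4)

Delete 19 (two children — replace with in-order successor).
After deletion, deepest node is 61 at depth 4.

4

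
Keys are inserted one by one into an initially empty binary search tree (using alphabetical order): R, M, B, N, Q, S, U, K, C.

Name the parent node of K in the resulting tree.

Insert R: tree is empty, so R becomes the root.
Insert M: M < R → go left. Place as left child of R.
Insert B: B < R → go left; B < M → go left. Place as left child of M.
Insert N: N < R → go left; N > M → go right. Place as right child of M.
Insert Q: Q < R → go left; Q > M → go right; Q > N → go right. Place as right child of N.
Insert S: S > R → go right. Place as right child of R.
Insert U: U > R → go right; U > S → go right. Place as right child of S.
Insert K: K < R → go left; K < M → go left; K > B → go right. Place as right child of B.
Insert C: C < R → go left; C < M → go left; C > B → go right; C < K → go left. Place as left child of K.

B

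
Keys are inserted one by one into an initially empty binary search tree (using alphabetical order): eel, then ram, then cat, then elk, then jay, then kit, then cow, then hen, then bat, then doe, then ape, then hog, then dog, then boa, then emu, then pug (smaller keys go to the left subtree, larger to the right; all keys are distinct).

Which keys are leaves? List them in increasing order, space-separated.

ape boa dog emu hog pug

Insert eel: tree is empty, so eel becomes the root.
Insert ram: ram > eel → go right. Place as right child of eel.
Insert cat: cat < eel → go left. Place as left child of eel.
Insert elk: elk > eel → go right; elk < ram → go left. Place as left child of ram.
Insert jay: jay > eel → go right; jay < ram → go left; jay > elk → go right. Place as right child of elk.
Insert kit: kit > eel → go right; kit < ram → go left; kit > elk → go right; kit > jay → go right. Place as right child of jay.
Insert cow: cow < eel → go left; cow > cat → go right. Place as right child of cat.
Insert hen: hen > eel → go right; hen < ram → go left; hen > elk → go right; hen < jay → go left. Place as left child of jay.
Insert bat: bat < eel → go left; bat < cat → go left. Place as left child of cat.
Insert doe: doe < eel → go left; doe > cat → go right; doe > cow → go right. Place as right child of cow.
Insert ape: ape < eel → go left; ape < cat → go left; ape < bat → go left. Place as left child of bat.
Insert hog: hog > eel → go right; hog < ram → go left; hog > elk → go right; hog < jay → go left; hog > hen → go right. Place as right child of hen.
Insert dog: dog < eel → go left; dog > cat → go right; dog > cow → go right; dog > doe → go right. Place as right child of doe.
Insert boa: boa < eel → go left; boa < cat → go left; boa > bat → go right. Place as right child of bat.
Insert emu: emu > eel → go right; emu < ram → go left; emu > elk → go right; emu < jay → go left; emu < hen → go left. Place as left child of hen.
Insert pug: pug > eel → go right; pug < ram → go left; pug > elk → go right; pug > jay → go right; pug > kit → go right. Place as right child of kit.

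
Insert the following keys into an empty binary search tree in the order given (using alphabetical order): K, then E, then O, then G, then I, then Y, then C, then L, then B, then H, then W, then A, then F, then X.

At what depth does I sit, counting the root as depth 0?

Resulting structure (node: left, right):
  K: L=E, R=O
  E: L=C, R=G
  O: L=L, R=Y
  G: L=F, R=I
  I: L=H, R=–
  Y: L=W, R=–
  C: L=B, R=–
  L: L=–, R=–
  B: L=A, R=–
  H: L=–, R=–
  W: L=–, R=X
  A: L=–, R=–
  F: L=–, R=–
  X: L=–, R=–

Path to I: K → E → G → I, which is 3 edges.

3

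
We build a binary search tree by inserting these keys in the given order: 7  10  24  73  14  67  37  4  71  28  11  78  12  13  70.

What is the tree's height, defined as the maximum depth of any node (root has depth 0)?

Insert 7: tree is empty, so 7 becomes the root.
Insert 10: 10 > 7 → go right. Place as right child of 7.
Insert 24: 24 > 7 → go right; 24 > 10 → go right. Place as right child of 10.
Insert 73: 73 > 7 → go right; 73 > 10 → go right; 73 > 24 → go right. Place as right child of 24.
Insert 14: 14 > 7 → go right; 14 > 10 → go right; 14 < 24 → go left. Place as left child of 24.
Insert 67: 67 > 7 → go right; 67 > 10 → go right; 67 > 24 → go right; 67 < 73 → go left. Place as left child of 73.
Insert 37: 37 > 7 → go right; 37 > 10 → go right; 37 > 24 → go right; 37 < 73 → go left; 37 < 67 → go left. Place as left child of 67.
Insert 4: 4 < 7 → go left. Place as left child of 7.
Insert 71: 71 > 7 → go right; 71 > 10 → go right; 71 > 24 → go right; 71 < 73 → go left; 71 > 67 → go right. Place as right child of 67.
Insert 28: 28 > 7 → go right; 28 > 10 → go right; 28 > 24 → go right; 28 < 73 → go left; 28 < 67 → go left; 28 < 37 → go left. Place as left child of 37.
Insert 11: 11 > 7 → go right; 11 > 10 → go right; 11 < 24 → go left; 11 < 14 → go left. Place as left child of 14.
Insert 78: 78 > 7 → go right; 78 > 10 → go right; 78 > 24 → go right; 78 > 73 → go right. Place as right child of 73.
Insert 12: 12 > 7 → go right; 12 > 10 → go right; 12 < 24 → go left; 12 < 14 → go left; 12 > 11 → go right. Place as right child of 11.
Insert 13: 13 > 7 → go right; 13 > 10 → go right; 13 < 24 → go left; 13 < 14 → go left; 13 > 11 → go right; 13 > 12 → go right. Place as right child of 12.
Insert 70: 70 > 7 → go right; 70 > 10 → go right; 70 > 24 → go right; 70 < 73 → go left; 70 > 67 → go right; 70 < 71 → go left. Place as left child of 71.

The deepest node is 28 at depth 6.

6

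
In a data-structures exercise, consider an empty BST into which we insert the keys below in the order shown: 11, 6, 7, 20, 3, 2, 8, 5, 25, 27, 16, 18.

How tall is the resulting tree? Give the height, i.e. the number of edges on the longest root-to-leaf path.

Insert 11: tree is empty, so 11 becomes the root.
Insert 6: 6 < 11 → go left. Place as left child of 11.
Insert 7: 7 < 11 → go left; 7 > 6 → go right. Place as right child of 6.
Insert 20: 20 > 11 → go right. Place as right child of 11.
Insert 3: 3 < 11 → go left; 3 < 6 → go left. Place as left child of 6.
Insert 2: 2 < 11 → go left; 2 < 6 → go left; 2 < 3 → go left. Place as left child of 3.
Insert 8: 8 < 11 → go left; 8 > 6 → go right; 8 > 7 → go right. Place as right child of 7.
Insert 5: 5 < 11 → go left; 5 < 6 → go left; 5 > 3 → go right. Place as right child of 3.
Insert 25: 25 > 11 → go right; 25 > 20 → go right. Place as right child of 20.
Insert 27: 27 > 11 → go right; 27 > 20 → go right; 27 > 25 → go right. Place as right child of 25.
Insert 16: 16 > 11 → go right; 16 < 20 → go left. Place as left child of 20.
Insert 18: 18 > 11 → go right; 18 < 20 → go left; 18 > 16 → go right. Place as right child of 16.

The deepest node is 2 at depth 3.

3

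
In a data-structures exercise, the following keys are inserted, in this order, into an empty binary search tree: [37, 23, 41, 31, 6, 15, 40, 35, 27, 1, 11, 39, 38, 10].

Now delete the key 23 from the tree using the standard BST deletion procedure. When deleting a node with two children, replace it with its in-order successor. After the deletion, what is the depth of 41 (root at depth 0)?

37: root
23: left child of 37 (depth 1)
41: right child of 37 (depth 1)
31: right child of 23 (depth 2)
6: left child of 23 (depth 2)
15: right child of 6 (depth 3)
40: left child of 41 (depth 2)
35: right child of 31 (depth 3)
27: left child of 31 (depth 3)
1: left child of 6 (depth 3)
11: left child of 15 (depth 4)
39: left child of 40 (depth 3)
38: left child of 39 (depth 4)
10: left child of 11 (depth 5)

Delete 23 (two children — replace with in-order successor).
After deletion, path to 41: 37 → 41.

1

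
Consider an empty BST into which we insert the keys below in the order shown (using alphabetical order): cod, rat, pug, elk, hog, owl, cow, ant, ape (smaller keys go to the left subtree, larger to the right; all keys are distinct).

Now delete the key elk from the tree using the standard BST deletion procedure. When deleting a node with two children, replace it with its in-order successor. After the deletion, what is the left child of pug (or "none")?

cod: root
rat: right child of cod (depth 1)
pug: left child of rat (depth 2)
elk: left child of pug (depth 3)
hog: right child of elk (depth 4)
owl: right child of hog (depth 5)
cow: left child of elk (depth 4)
ant: left child of cod (depth 1)
ape: right child of ant (depth 2)

Delete elk (two children — replace with in-order successor).
After deletion, pug's left child: hog.

hog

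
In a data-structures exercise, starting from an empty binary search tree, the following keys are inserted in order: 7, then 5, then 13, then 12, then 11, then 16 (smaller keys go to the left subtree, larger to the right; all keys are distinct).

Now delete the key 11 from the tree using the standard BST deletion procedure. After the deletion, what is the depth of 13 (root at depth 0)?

1

Insert 7: tree is empty, so 7 becomes the root.
Insert 5: 5 < 7 → go left. Place as left child of 7.
Insert 13: 13 > 7 → go right. Place as right child of 7.
Insert 12: 12 > 7 → go right; 12 < 13 → go left. Place as left child of 13.
Insert 11: 11 > 7 → go right; 11 < 13 → go left; 11 < 12 → go left. Place as left child of 12.
Insert 16: 16 > 7 → go right; 16 > 13 → go right. Place as right child of 13.

Delete 11 (at most one child — splice it out).
After deletion, path to 13: 7 → 13.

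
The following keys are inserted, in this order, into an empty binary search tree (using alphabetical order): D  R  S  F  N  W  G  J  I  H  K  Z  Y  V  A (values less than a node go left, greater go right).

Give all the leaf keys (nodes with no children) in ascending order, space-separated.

Insert D: tree is empty, so D becomes the root.
Insert R: R > D → go right. Place as right child of D.
Insert S: S > D → go right; S > R → go right. Place as right child of R.
Insert F: F > D → go right; F < R → go left. Place as left child of R.
Insert N: N > D → go right; N < R → go left; N > F → go right. Place as right child of F.
Insert W: W > D → go right; W > R → go right; W > S → go right. Place as right child of S.
Insert G: G > D → go right; G < R → go left; G > F → go right; G < N → go left. Place as left child of N.
Insert J: J > D → go right; J < R → go left; J > F → go right; J < N → go left; J > G → go right. Place as right child of G.
Insert I: I > D → go right; I < R → go left; I > F → go right; I < N → go left; I > G → go right; I < J → go left. Place as left child of J.
Insert H: H > D → go right; H < R → go left; H > F → go right; H < N → go left; H > G → go right; H < J → go left; H < I → go left. Place as left child of I.
Insert K: K > D → go right; K < R → go left; K > F → go right; K < N → go left; K > G → go right; K > J → go right. Place as right child of J.
Insert Z: Z > D → go right; Z > R → go right; Z > S → go right; Z > W → go right. Place as right child of W.
Insert Y: Y > D → go right; Y > R → go right; Y > S → go right; Y > W → go right; Y < Z → go left. Place as left child of Z.
Insert V: V > D → go right; V > R → go right; V > S → go right; V < W → go left. Place as left child of W.
Insert A: A < D → go left. Place as left child of D.

A H K V Y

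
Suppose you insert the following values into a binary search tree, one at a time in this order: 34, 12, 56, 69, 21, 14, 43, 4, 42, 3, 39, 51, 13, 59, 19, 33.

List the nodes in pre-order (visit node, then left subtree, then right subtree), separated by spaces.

Insert 34: tree is empty, so 34 becomes the root.
Insert 12: 12 < 34 → go left. Place as left child of 34.
Insert 56: 56 > 34 → go right. Place as right child of 34.
Insert 69: 69 > 34 → go right; 69 > 56 → go right. Place as right child of 56.
Insert 21: 21 < 34 → go left; 21 > 12 → go right. Place as right child of 12.
Insert 14: 14 < 34 → go left; 14 > 12 → go right; 14 < 21 → go left. Place as left child of 21.
Insert 43: 43 > 34 → go right; 43 < 56 → go left. Place as left child of 56.
Insert 4: 4 < 34 → go left; 4 < 12 → go left. Place as left child of 12.
Insert 42: 42 > 34 → go right; 42 < 56 → go left; 42 < 43 → go left. Place as left child of 43.
Insert 3: 3 < 34 → go left; 3 < 12 → go left; 3 < 4 → go left. Place as left child of 4.
Insert 39: 39 > 34 → go right; 39 < 56 → go left; 39 < 43 → go left; 39 < 42 → go left. Place as left child of 42.
Insert 51: 51 > 34 → go right; 51 < 56 → go left; 51 > 43 → go right. Place as right child of 43.
Insert 13: 13 < 34 → go left; 13 > 12 → go right; 13 < 21 → go left; 13 < 14 → go left. Place as left child of 14.
Insert 59: 59 > 34 → go right; 59 > 56 → go right; 59 < 69 → go left. Place as left child of 69.
Insert 19: 19 < 34 → go left; 19 > 12 → go right; 19 < 21 → go left; 19 > 14 → go right. Place as right child of 14.
Insert 33: 33 < 34 → go left; 33 > 12 → go right; 33 > 21 → go right. Place as right child of 21.

34 12 4 3 21 14 13 19 33 56 43 42 39 51 69 59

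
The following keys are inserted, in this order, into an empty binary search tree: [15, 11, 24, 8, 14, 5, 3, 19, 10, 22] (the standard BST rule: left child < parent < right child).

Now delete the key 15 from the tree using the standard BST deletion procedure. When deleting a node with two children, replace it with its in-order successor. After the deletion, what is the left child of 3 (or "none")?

15: root
11: left child of 15 (depth 1)
24: right child of 15 (depth 1)
8: left child of 11 (depth 2)
14: right child of 11 (depth 2)
5: left child of 8 (depth 3)
3: left child of 5 (depth 4)
19: left child of 24 (depth 2)
10: right child of 8 (depth 3)
22: right child of 19 (depth 3)

Delete 15 (two children — replace with in-order successor).
After deletion, 3's left child: none.

none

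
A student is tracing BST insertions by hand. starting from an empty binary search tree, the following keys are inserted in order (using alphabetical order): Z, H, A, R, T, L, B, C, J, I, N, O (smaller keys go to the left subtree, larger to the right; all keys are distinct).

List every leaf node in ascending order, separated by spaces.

C I O T

Z: root
H: left child of Z (depth 1)
A: left child of H (depth 2)
R: right child of H (depth 2)
T: right child of R (depth 3)
L: left child of R (depth 3)
B: right child of A (depth 3)
C: right child of B (depth 4)
J: left child of L (depth 4)
I: left child of J (depth 5)
N: right child of L (depth 4)
O: right child of N (depth 5)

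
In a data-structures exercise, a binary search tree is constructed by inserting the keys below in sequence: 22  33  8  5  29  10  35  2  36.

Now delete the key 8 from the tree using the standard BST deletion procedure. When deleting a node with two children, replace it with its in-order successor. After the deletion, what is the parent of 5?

10

Insert 22: tree is empty, so 22 becomes the root.
Insert 33: 33 > 22 → go right. Place as right child of 22.
Insert 8: 8 < 22 → go left. Place as left child of 22.
Insert 5: 5 < 22 → go left; 5 < 8 → go left. Place as left child of 8.
Insert 29: 29 > 22 → go right; 29 < 33 → go left. Place as left child of 33.
Insert 10: 10 < 22 → go left; 10 > 8 → go right. Place as right child of 8.
Insert 35: 35 > 22 → go right; 35 > 33 → go right. Place as right child of 33.
Insert 2: 2 < 22 → go left; 2 < 8 → go left; 2 < 5 → go left. Place as left child of 5.
Insert 36: 36 > 22 → go right; 36 > 33 → go right; 36 > 35 → go right. Place as right child of 35.

Delete 8 (two children — replace with in-order successor).
After deletion, 5's parent is 10.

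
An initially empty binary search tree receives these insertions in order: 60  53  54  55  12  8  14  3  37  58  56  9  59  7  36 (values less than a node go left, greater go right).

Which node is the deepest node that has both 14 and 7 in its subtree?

12

Insert 60: tree is empty, so 60 becomes the root.
Insert 53: 53 < 60 → go left. Place as left child of 60.
Insert 54: 54 < 60 → go left; 54 > 53 → go right. Place as right child of 53.
Insert 55: 55 < 60 → go left; 55 > 53 → go right; 55 > 54 → go right. Place as right child of 54.
Insert 12: 12 < 60 → go left; 12 < 53 → go left. Place as left child of 53.
Insert 8: 8 < 60 → go left; 8 < 53 → go left; 8 < 12 → go left. Place as left child of 12.
Insert 14: 14 < 60 → go left; 14 < 53 → go left; 14 > 12 → go right. Place as right child of 12.
Insert 3: 3 < 60 → go left; 3 < 53 → go left; 3 < 12 → go left; 3 < 8 → go left. Place as left child of 8.
Insert 37: 37 < 60 → go left; 37 < 53 → go left; 37 > 12 → go right; 37 > 14 → go right. Place as right child of 14.
Insert 58: 58 < 60 → go left; 58 > 53 → go right; 58 > 54 → go right; 58 > 55 → go right. Place as right child of 55.
Insert 56: 56 < 60 → go left; 56 > 53 → go right; 56 > 54 → go right; 56 > 55 → go right; 56 < 58 → go left. Place as left child of 58.
Insert 9: 9 < 60 → go left; 9 < 53 → go left; 9 < 12 → go left; 9 > 8 → go right. Place as right child of 8.
Insert 59: 59 < 60 → go left; 59 > 53 → go right; 59 > 54 → go right; 59 > 55 → go right; 59 > 58 → go right. Place as right child of 58.
Insert 7: 7 < 60 → go left; 7 < 53 → go left; 7 < 12 → go left; 7 < 8 → go left; 7 > 3 → go right. Place as right child of 3.
Insert 36: 36 < 60 → go left; 36 < 53 → go left; 36 > 12 → go right; 36 > 14 → go right; 36 < 37 → go left. Place as left child of 37.

Path to 14: 60 → 53 → 12 → 14
Path to 7: 60 → 53 → 12 → 8 → 3 → 7
The paths share a prefix ending at 12, then split left and right.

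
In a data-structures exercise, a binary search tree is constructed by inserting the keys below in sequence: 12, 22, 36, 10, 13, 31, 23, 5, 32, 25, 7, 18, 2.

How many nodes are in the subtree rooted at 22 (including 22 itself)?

Insert 12: tree is empty, so 12 becomes the root.
Insert 22: 22 > 12 → go right. Place as right child of 12.
Insert 36: 36 > 12 → go right; 36 > 22 → go right. Place as right child of 22.
Insert 10: 10 < 12 → go left. Place as left child of 12.
Insert 13: 13 > 12 → go right; 13 < 22 → go left. Place as left child of 22.
Insert 31: 31 > 12 → go right; 31 > 22 → go right; 31 < 36 → go left. Place as left child of 36.
Insert 23: 23 > 12 → go right; 23 > 22 → go right; 23 < 36 → go left; 23 < 31 → go left. Place as left child of 31.
Insert 5: 5 < 12 → go left; 5 < 10 → go left. Place as left child of 10.
Insert 32: 32 > 12 → go right; 32 > 22 → go right; 32 < 36 → go left; 32 > 31 → go right. Place as right child of 31.
Insert 25: 25 > 12 → go right; 25 > 22 → go right; 25 < 36 → go left; 25 < 31 → go left; 25 > 23 → go right. Place as right child of 23.
Insert 7: 7 < 12 → go left; 7 < 10 → go left; 7 > 5 → go right. Place as right child of 5.
Insert 18: 18 > 12 → go right; 18 < 22 → go left; 18 > 13 → go right. Place as right child of 13.
Insert 2: 2 < 12 → go left; 2 < 10 → go left; 2 < 5 → go left. Place as left child of 5.

Subtree rooted at 22 contains: 22, 13, 18, 36, 31, 23, 25, 32 — 8 nodes.

8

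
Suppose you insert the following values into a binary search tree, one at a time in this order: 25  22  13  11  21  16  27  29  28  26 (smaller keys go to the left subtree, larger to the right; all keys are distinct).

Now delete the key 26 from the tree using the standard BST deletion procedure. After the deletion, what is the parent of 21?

13

Insert 25: tree is empty, so 25 becomes the root.
Insert 22: 22 < 25 → go left. Place as left child of 25.
Insert 13: 13 < 25 → go left; 13 < 22 → go left. Place as left child of 22.
Insert 11: 11 < 25 → go left; 11 < 22 → go left; 11 < 13 → go left. Place as left child of 13.
Insert 21: 21 < 25 → go left; 21 < 22 → go left; 21 > 13 → go right. Place as right child of 13.
Insert 16: 16 < 25 → go left; 16 < 22 → go left; 16 > 13 → go right; 16 < 21 → go left. Place as left child of 21.
Insert 27: 27 > 25 → go right. Place as right child of 25.
Insert 29: 29 > 25 → go right; 29 > 27 → go right. Place as right child of 27.
Insert 28: 28 > 25 → go right; 28 > 27 → go right; 28 < 29 → go left. Place as left child of 29.
Insert 26: 26 > 25 → go right; 26 < 27 → go left. Place as left child of 27.

Delete 26 (at most one child — splice it out).
After deletion, 21's parent is 13.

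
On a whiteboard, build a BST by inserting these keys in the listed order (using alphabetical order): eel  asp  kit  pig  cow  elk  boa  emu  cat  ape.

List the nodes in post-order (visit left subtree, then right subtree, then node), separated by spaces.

ape cat boa cow asp emu elk pig kit eel

Insert eel: tree is empty, so eel becomes the root.
Insert asp: asp < eel → go left. Place as left child of eel.
Insert kit: kit > eel → go right. Place as right child of eel.
Insert pig: pig > eel → go right; pig > kit → go right. Place as right child of kit.
Insert cow: cow < eel → go left; cow > asp → go right. Place as right child of asp.
Insert elk: elk > eel → go right; elk < kit → go left. Place as left child of kit.
Insert boa: boa < eel → go left; boa > asp → go right; boa < cow → go left. Place as left child of cow.
Insert emu: emu > eel → go right; emu < kit → go left; emu > elk → go right. Place as right child of elk.
Insert cat: cat < eel → go left; cat > asp → go right; cat < cow → go left; cat > boa → go right. Place as right child of boa.
Insert ape: ape < eel → go left; ape < asp → go left. Place as left child of asp.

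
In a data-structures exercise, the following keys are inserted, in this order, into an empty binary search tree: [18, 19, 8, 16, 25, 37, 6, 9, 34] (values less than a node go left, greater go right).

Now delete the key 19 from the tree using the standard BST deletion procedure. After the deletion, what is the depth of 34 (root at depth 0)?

Insert 18: tree is empty, so 18 becomes the root.
Insert 19: 19 > 18 → go right. Place as right child of 18.
Insert 8: 8 < 18 → go left. Place as left child of 18.
Insert 16: 16 < 18 → go left; 16 > 8 → go right. Place as right child of 8.
Insert 25: 25 > 18 → go right; 25 > 19 → go right. Place as right child of 19.
Insert 37: 37 > 18 → go right; 37 > 19 → go right; 37 > 25 → go right. Place as right child of 25.
Insert 6: 6 < 18 → go left; 6 < 8 → go left. Place as left child of 8.
Insert 9: 9 < 18 → go left; 9 > 8 → go right; 9 < 16 → go left. Place as left child of 16.
Insert 34: 34 > 18 → go right; 34 > 19 → go right; 34 > 25 → go right; 34 < 37 → go left. Place as left child of 37.

Delete 19 (at most one child — splice it out).
After deletion, path to 34: 18 → 25 → 37 → 34.

3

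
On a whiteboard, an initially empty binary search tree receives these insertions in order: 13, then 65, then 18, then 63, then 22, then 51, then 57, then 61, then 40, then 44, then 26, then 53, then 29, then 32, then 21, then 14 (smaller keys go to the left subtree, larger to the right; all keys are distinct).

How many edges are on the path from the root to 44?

7

Resulting structure (node: left, right):
  13: L=–, R=65
  65: L=18, R=–
  18: L=14, R=63
  63: L=22, R=–
  22: L=21, R=51
  51: L=40, R=57
  57: L=53, R=61
  61: L=–, R=–
  40: L=26, R=44
  44: L=–, R=–
  26: L=–, R=29
  53: L=–, R=–
  29: L=–, R=32
  32: L=–, R=–
  21: L=–, R=–
  14: L=–, R=–

Path to 44: 13 → 65 → 18 → 63 → 22 → 51 → 40 → 44, which is 7 edges.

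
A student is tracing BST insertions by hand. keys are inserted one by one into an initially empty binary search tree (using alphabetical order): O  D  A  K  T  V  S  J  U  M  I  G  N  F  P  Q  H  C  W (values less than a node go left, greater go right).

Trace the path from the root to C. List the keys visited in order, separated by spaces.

O D A C

O: root
D: left child of O (depth 1)
A: left child of D (depth 2)
K: right child of D (depth 2)
T: right child of O (depth 1)
V: right child of T (depth 2)
S: left child of T (depth 2)
J: left child of K (depth 3)
U: left child of V (depth 3)
M: right child of K (depth 3)
I: left child of J (depth 4)
G: left child of I (depth 5)
N: right child of M (depth 4)
F: left child of G (depth 6)
P: left child of S (depth 3)
Q: right child of P (depth 4)
H: right child of G (depth 6)
C: right child of A (depth 3)
W: right child of V (depth 3)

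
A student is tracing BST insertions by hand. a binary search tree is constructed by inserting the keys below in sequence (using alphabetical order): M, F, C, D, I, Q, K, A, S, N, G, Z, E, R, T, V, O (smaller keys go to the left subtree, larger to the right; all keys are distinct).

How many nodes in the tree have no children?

M: root
F: left child of M (depth 1)
C: left child of F (depth 2)
D: right child of C (depth 3)
I: right child of F (depth 2)
Q: right child of M (depth 1)
K: right child of I (depth 3)
A: left child of C (depth 3)
S: right child of Q (depth 2)
N: left child of Q (depth 2)
G: left child of I (depth 3)
Z: right child of S (depth 3)
E: right child of D (depth 4)
R: left child of S (depth 3)
T: left child of Z (depth 4)
V: right child of T (depth 5)
O: right child of N (depth 3)

Leaves: A, E, G, K, O, R, V — 7 in total.

7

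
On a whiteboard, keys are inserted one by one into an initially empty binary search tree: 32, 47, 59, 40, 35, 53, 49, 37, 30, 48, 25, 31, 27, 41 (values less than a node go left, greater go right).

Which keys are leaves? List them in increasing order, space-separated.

Insert 32: tree is empty, so 32 becomes the root.
Insert 47: 47 > 32 → go right. Place as right child of 32.
Insert 59: 59 > 32 → go right; 59 > 47 → go right. Place as right child of 47.
Insert 40: 40 > 32 → go right; 40 < 47 → go left. Place as left child of 47.
Insert 35: 35 > 32 → go right; 35 < 47 → go left; 35 < 40 → go left. Place as left child of 40.
Insert 53: 53 > 32 → go right; 53 > 47 → go right; 53 < 59 → go left. Place as left child of 59.
Insert 49: 49 > 32 → go right; 49 > 47 → go right; 49 < 59 → go left; 49 < 53 → go left. Place as left child of 53.
Insert 37: 37 > 32 → go right; 37 < 47 → go left; 37 < 40 → go left; 37 > 35 → go right. Place as right child of 35.
Insert 30: 30 < 32 → go left. Place as left child of 32.
Insert 48: 48 > 32 → go right; 48 > 47 → go right; 48 < 59 → go left; 48 < 53 → go left; 48 < 49 → go left. Place as left child of 49.
Insert 25: 25 < 32 → go left; 25 < 30 → go left. Place as left child of 30.
Insert 31: 31 < 32 → go left; 31 > 30 → go right. Place as right child of 30.
Insert 27: 27 < 32 → go left; 27 < 30 → go left; 27 > 25 → go right. Place as right child of 25.
Insert 41: 41 > 32 → go right; 41 < 47 → go left; 41 > 40 → go right. Place as right child of 40.

27 31 37 41 48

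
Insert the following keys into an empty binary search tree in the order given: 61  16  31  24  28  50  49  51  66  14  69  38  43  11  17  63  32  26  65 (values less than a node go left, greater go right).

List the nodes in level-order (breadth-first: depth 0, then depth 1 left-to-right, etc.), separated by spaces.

61 16 66 14 31 63 69 11 24 50 65 17 28 49 51 26 38 32 43

61: root
16: left child of 61 (depth 1)
31: right child of 16 (depth 2)
24: left child of 31 (depth 3)
28: right child of 24 (depth 4)
50: right child of 31 (depth 3)
49: left child of 50 (depth 4)
51: right child of 50 (depth 4)
66: right child of 61 (depth 1)
14: left child of 16 (depth 2)
69: right child of 66 (depth 2)
38: left child of 49 (depth 5)
43: right child of 38 (depth 6)
11: left child of 14 (depth 3)
17: left child of 24 (depth 4)
63: left child of 66 (depth 2)
32: left child of 38 (depth 6)
26: left child of 28 (depth 5)
65: right child of 63 (depth 3)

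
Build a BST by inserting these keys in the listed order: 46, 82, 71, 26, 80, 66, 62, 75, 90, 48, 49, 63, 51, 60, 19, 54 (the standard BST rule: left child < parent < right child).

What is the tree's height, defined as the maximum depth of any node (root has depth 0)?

46: root
82: right child of 46 (depth 1)
71: left child of 82 (depth 2)
26: left child of 46 (depth 1)
80: right child of 71 (depth 3)
66: left child of 71 (depth 3)
62: left child of 66 (depth 4)
75: left child of 80 (depth 4)
90: right child of 82 (depth 2)
48: left child of 62 (depth 5)
49: right child of 48 (depth 6)
63: right child of 62 (depth 5)
51: right child of 49 (depth 7)
60: right child of 51 (depth 8)
19: left child of 26 (depth 2)
54: left child of 60 (depth 9)

The deepest node is 54 at depth 9.

9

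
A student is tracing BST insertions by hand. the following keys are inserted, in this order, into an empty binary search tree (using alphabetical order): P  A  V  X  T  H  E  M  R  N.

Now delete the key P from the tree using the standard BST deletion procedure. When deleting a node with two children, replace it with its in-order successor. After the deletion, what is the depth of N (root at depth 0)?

Resulting structure (node: left, right):
  P: L=A, R=V
  A: L=–, R=H
  V: L=T, R=X
  X: L=–, R=–
  T: L=R, R=–
  H: L=E, R=M
  E: L=–, R=–
  M: L=–, R=N
  R: L=–, R=–
  N: L=–, R=–

Delete P (two children — replace with in-order successor).
After deletion, path to N: R → A → H → M → N.

4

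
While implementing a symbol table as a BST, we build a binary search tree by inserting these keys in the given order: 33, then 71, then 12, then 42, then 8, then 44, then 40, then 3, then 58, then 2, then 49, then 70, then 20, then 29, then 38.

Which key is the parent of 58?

44

33: root
71: right child of 33 (depth 1)
12: left child of 33 (depth 1)
42: left child of 71 (depth 2)
8: left child of 12 (depth 2)
44: right child of 42 (depth 3)
40: left child of 42 (depth 3)
3: left child of 8 (depth 3)
58: right child of 44 (depth 4)
2: left child of 3 (depth 4)
49: left child of 58 (depth 5)
70: right child of 58 (depth 5)
20: right child of 12 (depth 2)
29: right child of 20 (depth 3)
38: left child of 40 (depth 4)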